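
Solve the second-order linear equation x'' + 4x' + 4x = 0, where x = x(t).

Characteristic equation r² + 4r + 4 = 0 has discriminant (4)² - 4·(4) = 0, so r = -2 is a repeated root.
Hence x_h = (C1 + C2*t)*exp(-2*t).

x = C1*exp(-2*t) + C2*t*exp(-2*t)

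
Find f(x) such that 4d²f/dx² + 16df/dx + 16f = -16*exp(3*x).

Divide through by 4: f'' + 4f' + 4f = -4*exp(3*x).
Characteristic equation r² + 4r + 4 = 0 has discriminant (4)² - 4·(4) = 0, so r = -2 is a repeated root.
Hence f_h = (C1 + C2*x)*exp(-2*x).
Try f_p = A*exp(3*x). Substituting into the equation and dividing by exp(3*x) gives A = -4/25, so f_p = -4*exp(3*x)/25.

f = -4*exp(3*x)/25 + C1*exp(-2*x) + C2*x*exp(-2*x)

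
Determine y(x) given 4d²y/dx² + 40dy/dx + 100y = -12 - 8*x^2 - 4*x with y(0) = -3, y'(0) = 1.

y = -77/625 - 1798*exp(-5*x)/625 - 2*x**2/25 + 3*x/125 - 1676*x*exp(-5*x)/125

Divide through by 4: y'' + 10y' + 25y = -3 - x - 2*x^2.
Characteristic equation r² + 10r + 25 = 0 has discriminant (10)² - 4·(25) = 0, so r = -5 is a repeated root.
Hence y_h = (C1 + C2*x)*exp(-5*x).
For the particular solution try y_p = A0 + A1*x + A2*x^2. Substituting and matching coefficients of each power of x gives A0 = -77/625, A1 = 3/125, A2 = -2/25, so y_p = -77/625 - 2*x^2/25 + 3*x/125.
General solution: y = -77/625 - 2*x^2/25 + 3*x/125 + C1*exp(-5*x) + C2*x*exp(-5*x).
Apply the initial conditions: y(0) = -77/625 + C1 = -3 and y'(0) = 3/125 + C2 - 5*C1 = 1. Solving gives C1 = -1798/625, C2 = -1676/125.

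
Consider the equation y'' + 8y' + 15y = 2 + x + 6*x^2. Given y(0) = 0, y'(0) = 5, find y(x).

y = 34/125 + 2*exp(-3*x) - 284*exp(-5*x)/125 - 9*x/25 + 2*x**2/5

Characteristic equation r² + 8r + 15 = 0 factors as (r + 3)(r + 5) = 0, so r = -3, -5.
Hence y_h = C1*exp(-3*x) + C2*exp(-5*x).
For the particular solution try y_p = A0 + A1*x + A2*x^2. Substituting and matching coefficients of each power of x gives A0 = 34/125, A1 = -9/25, A2 = 2/5, so y_p = 34/125 - 9*x/25 + 2*x^2/5.
General solution: y = 34/125 - 9*x/25 + 2*x^2/5 + C1*exp(-3*x) + C2*exp(-5*x).
Apply the initial conditions: y(0) = 34/125 + C1 + C2 = 0 and y'(0) = -9/25 - 5*C2 - 3*C1 = 5. Solving gives C1 = 2, C2 = -284/125.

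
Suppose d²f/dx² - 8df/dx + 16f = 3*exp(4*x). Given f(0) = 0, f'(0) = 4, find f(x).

Characteristic equation r² - 8r + 16 = 0 has discriminant (-8)² - 4·(16) = 0, so r = 4 is a repeated root.
Hence f_h = (C1 + C2*x)*exp(4*x).
Since exp(4*x) solves the homogeneous equation (r = 4 is a root of multiplicity 2), multiply the trial by x^2. Try f_p = A*x^2*exp(4*x). Substituting into the equation and dividing by exp(4*x) gives A = 3/2, so f_p = 3*x^2*exp(4*x)/2.
General solution: f = C1*exp(4*x) + 3*x^2*exp(4*x)/2 + C2*x*exp(4*x).
Apply the initial conditions: f(0) = C1 = 0 and f'(0) = C2 + 4*C1 = 4. Solving gives C1 = 0, C2 = 4.

f = 4*x*exp(4*x) + 3*x**2*exp(4*x)/2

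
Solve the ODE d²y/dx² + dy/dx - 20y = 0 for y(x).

Characteristic equation r² + r - 20 = 0 factors as (r - 4)(r + 5) = 0, so r = 4, -5.
Hence y_h = C1*exp(4*x) + C2*exp(-5*x).

y = C1*exp(4*x) + C2*exp(-5*x)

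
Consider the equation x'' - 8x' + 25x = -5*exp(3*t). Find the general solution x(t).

x = -exp(3*t)/2 + C1*cos(3*t)*exp(4*t) + C2*exp(4*t)*sin(3*t)

Characteristic equation r² - 8r + 25 = 0 has discriminant (-8)² - 4·(25) = -36 < 0, so r = 4 ± 3i.
Hence x_h = C1*cos(3*t)*exp(4*t) + C2*exp(4*t)*sin(3*t).
Try x_p = A*exp(3*t). Substituting into the equation and dividing by exp(3*t) gives A = -1/2, so x_p = -exp(3*t)/2.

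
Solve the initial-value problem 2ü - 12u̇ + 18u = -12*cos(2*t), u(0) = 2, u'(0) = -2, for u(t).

Divide through by 2: u'' - 6u' + 9u = -6*cos(2*t).
Characteristic equation r² - 6r + 9 = 0 has discriminant (-6)² - 4·(9) = 0, so r = 3 is a repeated root.
Hence u_h = (C1 + C2*t)*exp(3*t).
Try u_p = A*cos(2*t) + B*sin(2*t). Substituting and equating the coefficients of cos(2t) and sin(2t) gives A = -30/169, B = 72/169, so u_p = -30*cos(2*t)/169 + 72*sin(2*t)/169.
General solution: u = -30*cos(2*t)/169 + 72*sin(2*t)/169 + C1*exp(3*t) + C2*t*exp(3*t).
Apply the initial conditions: u(0) = -30/169 + C1 = 2 and u'(0) = 144/169 + C2 + 3*C1 = -2. Solving gives C1 = 368/169, C2 = -122/13.

u = -30*cos(2*t)/169 + 72*sin(2*t)/169 + 368*exp(3*t)/169 - 122*t*exp(3*t)/13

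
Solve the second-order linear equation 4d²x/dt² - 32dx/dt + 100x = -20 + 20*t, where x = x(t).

x = -17/125 + t/5 + C1*cos(3*t)*exp(4*t) + C2*exp(4*t)*sin(3*t)

Divide through by 4: x'' - 8x' + 25x = -5 + 5*t.
Characteristic equation r² - 8r + 25 = 0 has discriminant (-8)² - 4·(25) = -36 < 0, so r = 4 ± 3i.
Hence x_h = C1*cos(3*t)*exp(4*t) + C2*exp(4*t)*sin(3*t).
For the particular solution try x_p = A0 + A1*t. Substituting and matching coefficients of each power of t gives A0 = -17/125, A1 = 1/5, so x_p = -17/125 + t/5.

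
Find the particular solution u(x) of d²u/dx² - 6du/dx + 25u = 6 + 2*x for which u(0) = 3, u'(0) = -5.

Characteristic equation r² - 6r + 25 = 0 has discriminant (-6)² - 4·(25) = -64 < 0, so r = 3 ± 4i.
Hence u_h = C1*cos(4*x)*exp(3*x) + C2*exp(3*x)*sin(4*x).
For the particular solution try u_p = A0 + A1*x. Substituting and matching coefficients of each power of x gives A0 = 162/625, A1 = 2/25, so u_p = 162/625 + 2*x/25.
General solution: u = 162/625 + 2*x/25 + C1*cos(4*x)*exp(3*x) + C2*exp(3*x)*sin(4*x).
Apply the initial conditions: u(0) = 162/625 + C1 = 3 and u'(0) = 2/25 + 3*C1 + 4*C2 = -5. Solving gives C1 = 1713/625, C2 = -4157/1250.

u = 162/625 + 2*x/25 - 4157*exp(3*x)*sin(4*x)/1250 + 1713*cos(4*x)*exp(3*x)/625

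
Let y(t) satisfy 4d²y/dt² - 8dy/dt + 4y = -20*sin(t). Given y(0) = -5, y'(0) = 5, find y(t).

Divide through by 4: y'' - 2y' + y = -5*sin(t).
Characteristic equation r² - 2r + 1 = 0 has discriminant (-2)² - 4·(1) = 0, so r = 1 is a repeated root.
Hence y_h = (C1 + C2*t)*exp(t).
Try y_p = A*cos(t) + B*sin(t). Substituting and equating the coefficients of cos(t) and sin(t) gives A = -5/2, B = 0, so y_p = -5*cos(t)/2.
General solution: y = -5*cos(t)/2 + C1*exp(t) + C2*t*exp(t).
Apply the initial conditions: y(0) = -5/2 + C1 = -5 and y'(0) = C1 + C2 = 5. Solving gives C1 = -5/2, C2 = 15/2.

y = -5*cos(t)/2 - 5*exp(t)/2 + 15*t*exp(t)/2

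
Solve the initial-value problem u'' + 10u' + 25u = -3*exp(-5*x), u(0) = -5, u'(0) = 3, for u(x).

u = -5*exp(-5*x) - 22*x*exp(-5*x) - 3*x**2*exp(-5*x)/2

Characteristic equation r² + 10r + 25 = 0 has discriminant (10)² - 4·(25) = 0, so r = -5 is a repeated root.
Hence u_h = (C1 + C2*x)*exp(-5*x).
Since exp(-5*x) solves the homogeneous equation (r = -5 is a root of multiplicity 2), multiply the trial by x^2. Try u_p = A*x^2*exp(-5*x). Substituting into the equation and dividing by exp(-5*x) gives A = -3/2, so u_p = -3*x^2*exp(-5*x)/2.
General solution: u = C1*exp(-5*x) - 3*x^2*exp(-5*x)/2 + C2*x*exp(-5*x).
Apply the initial conditions: u(0) = C1 = -5 and u'(0) = C2 - 5*C1 = 3. Solving gives C1 = -5, C2 = -22.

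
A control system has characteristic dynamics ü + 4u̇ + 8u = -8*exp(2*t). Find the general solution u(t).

Characteristic equation r² + 4r + 8 = 0 has discriminant (4)² - 4·(8) = -16 < 0, so r = -2 ± 2i.
Hence u_h = C1*cos(2*t)*exp(-2*t) + C2*exp(-2*t)*sin(2*t).
Try u_p = A*exp(2*t). Substituting into the equation and dividing by exp(2*t) gives A = -2/5, so u_p = -2*exp(2*t)/5.

u = -2*exp(2*t)/5 + C1*cos(2*t)*exp(-2*t) + C2*exp(-2*t)*sin(2*t)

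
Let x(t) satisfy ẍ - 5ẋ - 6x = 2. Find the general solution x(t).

x = -1/3 + C1*exp(-t) + C2*exp(6*t)

Characteristic equation r² - 5r - 6 = 0 factors as (r + 1)(r - 6) = 0, so r = -1, 6.
Hence x_h = C1*exp(-t) + C2*exp(6*t).
For the particular solution try x_p = A0. Substituting and matching coefficients of each power of t gives A0 = -1/3, so x_p = -1/3.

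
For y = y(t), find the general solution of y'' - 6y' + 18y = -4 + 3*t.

Characteristic equation r² - 6r + 18 = 0 has discriminant (-6)² - 4·(18) = -36 < 0, so r = 3 ± 3i.
Hence y_h = C1*cos(3*t)*exp(3*t) + C2*exp(3*t)*sin(3*t).
For the particular solution try y_p = A0 + A1*t. Substituting and matching coefficients of each power of t gives A0 = -1/6, A1 = 1/6, so y_p = -1/6 + t/6.

y = -1/6 + t/6 + C1*cos(3*t)*exp(3*t) + C2*exp(3*t)*sin(3*t)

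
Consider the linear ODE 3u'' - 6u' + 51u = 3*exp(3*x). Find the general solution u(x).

u = exp(3*x)/20 + C1*cos(4*x)*exp(x) + C2*exp(x)*sin(4*x)

Divide through by 3: u'' - 2u' + 17u = exp(3*x).
Characteristic equation r² - 2r + 17 = 0 has discriminant (-2)² - 4·(17) = -64 < 0, so r = 1 ± 4i.
Hence u_h = C1*cos(4*x)*exp(x) + C2*exp(x)*sin(4*x).
Try u_p = A*exp(3*x). Substituting into the equation and dividing by exp(3*x) gives A = 1/20, so u_p = exp(3*x)/20.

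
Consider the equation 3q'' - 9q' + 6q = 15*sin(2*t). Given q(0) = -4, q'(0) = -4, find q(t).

Divide through by 3: q'' - 3q' + 2q = 5*sin(2*t).
Characteristic equation r² - 3r + 2 = 0 factors as (r - 1)(r - 2) = 0, so r = 1, 2.
Hence q_h = C1*exp(t) + C2*exp(2*t).
Try q_p = A*cos(2*t) + B*sin(2*t). Substituting and equating the coefficients of cos(2t) and sin(2t) gives A = 3/4, B = -1/4, so q_p = -sin(2*t)/4 + 3*cos(2*t)/4.
General solution: q = -sin(2*t)/4 + 3*cos(2*t)/4 + C1*exp(t) + C2*exp(2*t).
Apply the initial conditions: q(0) = 3/4 + C1 + C2 = -4 and q'(0) = -1/2 + C1 + 2*C2 = -4. Solving gives C1 = -6, C2 = 5/4.

q = -6*exp(t) - sin(2*t)/4 + 3*cos(2*t)/4 + 5*exp(2*t)/4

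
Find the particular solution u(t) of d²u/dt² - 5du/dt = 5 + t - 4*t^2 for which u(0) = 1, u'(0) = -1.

u = 628/625 - 122*t/125 - 3*exp(5*t)/625 + 3*t**2/50 + 4*t**3/15

Characteristic equation r² - 5r = 0 factors as (r - 5)r = 0, so r = 5, 0.
Hence u_h = C1*exp(5*t) + C2.
Since 0 is a characteristic root (multiplicity 1), multiply the polynomial trial by t: try u_p = t*(A0 + A1*t + A2*t^2). Substituting and matching coefficients of each power of t gives A0 = -122/125, A1 = 3/50, A2 = 4/15, so u_p = -122*t/125 + 3*t^2/50 + 4*t^3/15.
General solution: u = C2 - 122*t/125 + 3*t^2/50 + 4*t^3/15 + C1*exp(5*t).
Apply the initial conditions: u(0) = C1 + C2 = 1 and u'(0) = -122/125 + 5*C1 = -1. Solving gives C1 = -3/625, C2 = 628/625.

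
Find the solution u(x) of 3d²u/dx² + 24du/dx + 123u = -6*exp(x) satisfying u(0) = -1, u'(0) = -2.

u = -exp(x)/25 - 29*exp(-4*x)*sin(5*x)/25 - 24*cos(5*x)*exp(-4*x)/25

Divide through by 3: u'' + 8u' + 41u = -2*exp(x).
Characteristic equation r² + 8r + 41 = 0 has discriminant (8)² - 4·(41) = -100 < 0, so r = -4 ± 5i.
Hence u_h = C1*cos(5*x)*exp(-4*x) + C2*exp(-4*x)*sin(5*x).
Try u_p = A*exp(x). Substituting into the equation and dividing by exp(x) gives A = -1/25, so u_p = -exp(x)/25.
General solution: u = -exp(x)/25 + C1*cos(5*x)*exp(-4*x) + C2*exp(-4*x)*sin(5*x).
Apply the initial conditions: u(0) = -1/25 + C1 = -1 and u'(0) = -1/25 - 4*C1 + 5*C2 = -2. Solving gives C1 = -24/25, C2 = -29/25.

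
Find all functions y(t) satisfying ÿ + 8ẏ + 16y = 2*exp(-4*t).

y = C1*exp(-4*t) + t**2*exp(-4*t) + C2*t*exp(-4*t)

Characteristic equation r² + 8r + 16 = 0 has discriminant (8)² - 4·(16) = 0, so r = -4 is a repeated root.
Hence y_h = (C1 + C2*t)*exp(-4*t).
Since exp(-4*t) solves the homogeneous equation (r = -4 is a root of multiplicity 2), multiply the trial by t^2. Try y_p = A*t^2*exp(-4*t). Substituting into the equation and dividing by exp(-4*t) gives A = 1, so y_p = t^2*exp(-4*t).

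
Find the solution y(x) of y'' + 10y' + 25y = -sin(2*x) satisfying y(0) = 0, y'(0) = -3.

Characteristic equation r² + 10r + 25 = 0 has discriminant (10)² - 4·(25) = 0, so r = -5 is a repeated root.
Hence y_h = (C1 + C2*x)*exp(-5*x).
Try y_p = A*cos(2*x) + B*sin(2*x). Substituting and equating the coefficients of cos(2x) and sin(2x) gives A = 20/841, B = -21/841, so y_p = -21*sin(2*x)/841 + 20*cos(2*x)/841.
General solution: y = -21*sin(2*x)/841 + 20*cos(2*x)/841 + C1*exp(-5*x) + C2*x*exp(-5*x).
Apply the initial conditions: y(0) = 20/841 + C1 = 0 and y'(0) = -42/841 + C2 - 5*C1 = -3. Solving gives C1 = -20/841, C2 = -89/29.

y = -21*sin(2*x)/841 - 20*exp(-5*x)/841 + 20*cos(2*x)/841 - 89*x*exp(-5*x)/29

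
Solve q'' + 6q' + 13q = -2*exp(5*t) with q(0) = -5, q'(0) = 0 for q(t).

Characteristic equation r² + 6r + 13 = 0 has discriminant (6)² - 4·(13) = -16 < 0, so r = -3 ± 2i.
Hence q_h = C1*cos(2*t)*exp(-3*t) + C2*exp(-3*t)*sin(2*t).
Try q_p = A*exp(5*t). Substituting into the equation and dividing by exp(5*t) gives A = -1/34, so q_p = -exp(5*t)/34.
General solution: q = -exp(5*t)/34 + C1*cos(2*t)*exp(-3*t) + C2*exp(-3*t)*sin(2*t).
Apply the initial conditions: q(0) = -1/34 + C1 = -5 and q'(0) = -5/34 - 3*C1 + 2*C2 = 0. Solving gives C1 = -169/34, C2 = -251/34.

q = -exp(5*t)/34 - 251*exp(-3*t)*sin(2*t)/34 - 169*cos(2*t)*exp(-3*t)/34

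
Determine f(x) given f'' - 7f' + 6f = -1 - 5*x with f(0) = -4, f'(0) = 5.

Characteristic equation r² - 7r + 6 = 0 factors as (r - 1)(r - 6) = 0, so r = 1, 6.
Hence f_h = C1*exp(x) + C2*exp(6*x).
For the particular solution try f_p = A0 + A1*x. Substituting and matching coefficients of each power of x gives A0 = -41/36, A1 = -5/6, so f_p = -41/36 - 5*x/6.
General solution: f = -41/36 - 5*x/6 + C1*exp(x) + C2*exp(6*x).
Apply the initial conditions: f(0) = -41/36 + C1 + C2 = -4 and f'(0) = -5/6 + C1 + 6*C2 = 5. Solving gives C1 = -23/5, C2 = 313/180.

f = -41/36 - 23*exp(x)/5 - 5*x/6 + 313*exp(6*x)/180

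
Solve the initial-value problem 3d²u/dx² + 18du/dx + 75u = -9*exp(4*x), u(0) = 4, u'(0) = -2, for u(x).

Divide through by 3: u'' + 6u' + 25u = -3*exp(4*x).
Characteristic equation r² + 6r + 25 = 0 has discriminant (6)² - 4·(25) = -64 < 0, so r = -3 ± 4i.
Hence u_h = C1*cos(4*x)*exp(-3*x) + C2*exp(-3*x)*sin(4*x).
Try u_p = A*exp(4*x). Substituting into the equation and dividing by exp(4*x) gives A = -3/65, so u_p = -3*exp(4*x)/65.
General solution: u = -3*exp(4*x)/65 + C1*cos(4*x)*exp(-3*x) + C2*exp(-3*x)*sin(4*x).
Apply the initial conditions: u(0) = -3/65 + C1 = 4 and u'(0) = -12/65 - 3*C1 + 4*C2 = -2. Solving gives C1 = 263/65, C2 = 671/260.

u = -3*exp(4*x)/65 + 263*cos(4*x)*exp(-3*x)/65 + 671*exp(-3*x)*sin(4*x)/260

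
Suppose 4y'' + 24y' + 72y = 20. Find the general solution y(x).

Divide through by 4: y'' + 6y' + 18y = 5.
Characteristic equation r² + 6r + 18 = 0 has discriminant (6)² - 4·(18) = -36 < 0, so r = -3 ± 3i.
Hence y_h = C1*cos(3*x)*exp(-3*x) + C2*exp(-3*x)*sin(3*x).
For the particular solution try y_p = A0. Substituting and matching coefficients of each power of x gives A0 = 5/18, so y_p = 5/18.

y = 5/18 + C1*cos(3*x)*exp(-3*x) + C2*exp(-3*x)*sin(3*x)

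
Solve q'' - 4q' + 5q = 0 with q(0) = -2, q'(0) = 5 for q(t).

q = -2*cos(t)*exp(2*t) + 9*exp(2*t)*sin(t)

Characteristic equation r² - 4r + 5 = 0 has discriminant (-4)² - 4·(5) = -4 < 0, so r = 2 ± i.
Hence q_h = C1*cos(t)*exp(2*t) + C2*exp(2*t)*sin(t).
Apply the initial conditions: q(0) = C1 = -2 and q'(0) = C2 + 2*C1 = 5. Solving gives C1 = -2, C2 = 9.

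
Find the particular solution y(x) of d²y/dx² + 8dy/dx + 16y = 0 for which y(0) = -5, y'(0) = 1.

Characteristic equation r² + 8r + 16 = 0 has discriminant (8)² - 4·(16) = 0, so r = -4 is a repeated root.
Hence y_h = (C1 + C2*x)*exp(-4*x).
Apply the initial conditions: y(0) = C1 = -5 and y'(0) = C2 - 4*C1 = 1. Solving gives C1 = -5, C2 = -19.

y = -5*exp(-4*x) - 19*x*exp(-4*x)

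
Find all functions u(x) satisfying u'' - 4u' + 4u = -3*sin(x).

Characteristic equation r² - 4r + 4 = 0 has discriminant (-4)² - 4·(4) = 0, so r = 2 is a repeated root.
Hence u_h = (C1 + C2*x)*exp(2*x).
Try u_p = A*cos(x) + B*sin(x). Substituting and equating the coefficients of cos(x) and sin(x) gives A = -12/25, B = -9/25, so u_p = -12*cos(x)/25 - 9*sin(x)/25.

u = -12*cos(x)/25 - 9*sin(x)/25 + C1*exp(2*x) + C2*x*exp(2*x)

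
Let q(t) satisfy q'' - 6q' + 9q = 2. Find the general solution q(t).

Characteristic equation r² - 6r + 9 = 0 has discriminant (-6)² - 4·(9) = 0, so r = 3 is a repeated root.
Hence q_h = (C1 + C2*t)*exp(3*t).
For the particular solution try q_p = A0. Substituting and matching coefficients of each power of t gives A0 = 2/9, so q_p = 2/9.

q = 2/9 + C1*exp(3*t) + C2*t*exp(3*t)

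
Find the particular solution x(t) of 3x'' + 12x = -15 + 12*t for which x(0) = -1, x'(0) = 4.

Divide through by 3: x'' + 4x = -5 + 4*t.
Characteristic equation r² + 4 = 0 has discriminant (0)² - 4·(4) = -16 < 0, so r = ± 2i.
Hence x_h = C1*cos(2*t) + C2*sin(2*t).
For the particular solution try x_p = A0 + A1*t. Substituting and matching coefficients of each power of t gives A0 = -5/4, A1 = 1, so x_p = -5/4 + t.
General solution: x = -5/4 + t + C1*cos(2*t) + C2*sin(2*t).
Apply the initial conditions: x(0) = -5/4 + C1 = -1 and x'(0) = 1 + 2*C2 = 4. Solving gives C1 = 1/4, C2 = 3/2.

x = -5/4 + t + cos(2*t)/4 + 3*sin(2*t)/2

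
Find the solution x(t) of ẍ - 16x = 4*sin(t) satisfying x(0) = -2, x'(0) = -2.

Characteristic equation r² - 16 = 0 factors as (r + 4)(r - 4) = 0, so r = -4, 4.
Hence x_h = C1*exp(-4*t) + C2*exp(4*t).
Try x_p = A*cos(t) + B*sin(t). Substituting and equating the coefficients of cos(t) and sin(t) gives A = 0, B = -4/17, so x_p = -4*sin(t)/17.
General solution: x = -4*sin(t)/17 + C1*exp(-4*t) + C2*exp(4*t).
Apply the initial conditions: x(0) = C1 + C2 = -2 and x'(0) = -4/17 - 4*C1 + 4*C2 = -2. Solving gives C1 = -53/68, C2 = -83/68.

x = -83*exp(4*t)/68 - 53*exp(-4*t)/68 - 4*sin(t)/17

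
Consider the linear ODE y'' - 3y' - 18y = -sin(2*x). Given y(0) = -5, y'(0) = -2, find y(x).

y = -362*exp(-3*x)/117 - 341*exp(6*x)/180 - 3*cos(2*x)/260 + 11*sin(2*x)/260

Characteristic equation r² - 3r - 18 = 0 factors as (r + 3)(r - 6) = 0, so r = -3, 6.
Hence y_h = C1*exp(-3*x) + C2*exp(6*x).
Try y_p = A*cos(2*x) + B*sin(2*x). Substituting and equating the coefficients of cos(2x) and sin(2x) gives A = -3/260, B = 11/260, so y_p = -3*cos(2*x)/260 + 11*sin(2*x)/260.
General solution: y = -3*cos(2*x)/260 + 11*sin(2*x)/260 + C1*exp(-3*x) + C2*exp(6*x).
Apply the initial conditions: y(0) = -3/260 + C1 + C2 = -5 and y'(0) = 11/130 - 3*C1 + 6*C2 = -2. Solving gives C1 = -362/117, C2 = -341/180.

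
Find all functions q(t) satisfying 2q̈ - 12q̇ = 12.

Divide through by 2: q'' - 6q' = 6.
Characteristic equation r² - 6r = 0 factors as (r - 6)r = 0, so r = 6, 0.
Hence q_h = C1*exp(6*t) + C2.
Since 0 is a characteristic root (multiplicity 1), multiply the polynomial trial by t: try q_p = A0*t. Substituting and matching coefficients of each power of t gives A0 = -1, so q_p = -t.

q = C2 - t + C1*exp(6*t)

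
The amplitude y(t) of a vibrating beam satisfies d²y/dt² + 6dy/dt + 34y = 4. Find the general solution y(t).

y = 2/17 + C1*cos(5*t)*exp(-3*t) + C2*exp(-3*t)*sin(5*t)

Characteristic equation r² + 6r + 34 = 0 has discriminant (6)² - 4·(34) = -100 < 0, so r = -3 ± 5i.
Hence y_h = C1*cos(5*t)*exp(-3*t) + C2*exp(-3*t)*sin(5*t).
For the particular solution try y_p = A0. Substituting and matching coefficients of each power of t gives A0 = 2/17, so y_p = 2/17.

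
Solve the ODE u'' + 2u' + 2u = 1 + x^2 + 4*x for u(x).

Characteristic equation r² + 2r + 2 = 0 has discriminant (2)² - 4·(2) = -4 < 0, so r = -1 ± i.
Hence u_h = C1*cos(x)*exp(-x) + C2*exp(-x)*sin(x).
For the particular solution try u_p = A0 + A1*x + A2*x^2. Substituting and matching coefficients of each power of x gives A0 = -1, A1 = 1, A2 = 1/2, so u_p = -1 + x + x^2/2.

u = -1 + x + x**2/2 + C1*cos(x)*exp(-x) + C2*exp(-x)*sin(x)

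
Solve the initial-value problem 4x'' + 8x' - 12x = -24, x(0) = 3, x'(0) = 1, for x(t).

x = 2 + exp(t)

Divide through by 4: x'' + 2x' - 3x = -6.
Characteristic equation r² + 2r - 3 = 0 factors as (r - 1)(r + 3) = 0, so r = 1, -3.
Hence x_h = C1*exp(t) + C2*exp(-3*t).
For the particular solution try x_p = A0. Substituting and matching coefficients of each power of t gives A0 = 2, so x_p = 2.
General solution: x = 2 + C1*exp(t) + C2*exp(-3*t).
Apply the initial conditions: x(0) = 2 + C1 + C2 = 3 and x'(0) = C1 - 3*C2 = 1. Solving gives C1 = 1, C2 = 0.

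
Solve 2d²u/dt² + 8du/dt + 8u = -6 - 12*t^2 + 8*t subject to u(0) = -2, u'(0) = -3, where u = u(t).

Divide through by 2: u'' + 4u' + 4u = -3 - 6*t^2 + 4*t.
Characteristic equation r² + 4r + 4 = 0 has discriminant (4)² - 4·(4) = 0, so r = -2 is a repeated root.
Hence u_h = (C1 + C2*t)*exp(-2*t).
For the particular solution try u_p = A0 + A1*t + A2*t^2. Substituting and matching coefficients of each power of t gives A0 = -4, A1 = 4, A2 = -3/2, so u_p = -4 + 4*t - 3*t^2/2.
General solution: u = -4 + 4*t - 3*t^2/2 + C1*exp(-2*t) + C2*t*exp(-2*t).
Apply the initial conditions: u(0) = -4 + C1 = -2 and u'(0) = 4 + C2 - 2*C1 = -3. Solving gives C1 = 2, C2 = -3.

u = -4 + 2*exp(-2*t) + 4*t - 3*t**2/2 - 3*t*exp(-2*t)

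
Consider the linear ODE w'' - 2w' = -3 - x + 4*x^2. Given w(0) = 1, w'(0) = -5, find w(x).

Characteristic equation r² - 2r = 0 factors as (r - 2)r = 0, so r = 2, 0.
Hence w_h = C1*exp(2*x) + C2.
Since 0 is a characteristic root (multiplicity 1), multiply the polynomial trial by x: try w_p = x*(A0 + A1*x + A2*x^2). Substituting and matching coefficients of each power of x gives A0 = 3/4, A1 = -3/4, A2 = -2/3, so w_p = -3*x^2/4 - 2*x^3/3 + 3*x/4.
General solution: w = C2 - 3*x^2/4 - 2*x^3/3 + 3*x/4 + C1*exp(2*x).
Apply the initial conditions: w(0) = C1 + C2 = 1 and w'(0) = 3/4 + 2*C1 = -5. Solving gives C1 = -23/8, C2 = 31/8.

w = 31/8 - 23*exp(2*x)/8 - 3*x**2/4 - 2*x**3/3 + 3*x/4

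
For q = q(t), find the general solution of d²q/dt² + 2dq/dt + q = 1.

q = 1 + C1*exp(-t) + C2*t*exp(-t)

Characteristic equation r² + 2r + 1 = 0 has discriminant (2)² - 4·(1) = 0, so r = -1 is a repeated root.
Hence q_h = (C1 + C2*t)*exp(-t).
For the particular solution try q_p = A0. Substituting and matching coefficients of each power of t gives A0 = 1, so q_p = 1.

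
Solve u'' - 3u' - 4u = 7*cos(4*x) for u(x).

Characteristic equation r² - 3r - 4 = 0 factors as (r - 4)(r + 1) = 0, so r = 4, -1.
Hence u_h = C1*exp(4*x) + C2*exp(-x).
Try u_p = A*cos(4*x) + B*sin(4*x). Substituting and equating the coefficients of cos(4x) and sin(4x) gives A = -35/136, B = -21/136, so u_p = -35*cos(4*x)/136 - 21*sin(4*x)/136.

u = -35*cos(4*x)/136 - 21*sin(4*x)/136 + C1*exp(4*x) + C2*exp(-x)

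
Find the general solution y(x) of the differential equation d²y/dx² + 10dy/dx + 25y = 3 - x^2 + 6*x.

Characteristic equation r² + 10r + 25 = 0 has discriminant (10)² - 4·(25) = 0, so r = -5 is a repeated root.
Hence y_h = (C1 + C2*x)*exp(-5*x).
For the particular solution try y_p = A0 + A1*x + A2*x^2. Substituting and matching coefficients of each power of x gives A0 = 9/625, A1 = 34/125, A2 = -1/25, so y_p = 9/625 - x^2/25 + 34*x/125.

y = 9/625 - x**2/25 + 34*x/125 + C1*exp(-5*x) + C2*x*exp(-5*x)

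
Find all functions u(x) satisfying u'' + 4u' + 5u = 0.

u = C1*cos(x)*exp(-2*x) + C2*exp(-2*x)*sin(x)

Characteristic equation r² + 4r + 5 = 0 has discriminant (4)² - 4·(5) = -4 < 0, so r = -2 ± i.
Hence u_h = C1*cos(x)*exp(-2*x) + C2*exp(-2*x)*sin(x).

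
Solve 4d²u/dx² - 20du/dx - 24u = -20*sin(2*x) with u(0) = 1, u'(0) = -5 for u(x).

u = -17*exp(6*x)/28 - cos(2*x)/4 + sin(2*x)/4 + 13*exp(-x)/7

Divide through by 4: u'' - 5u' - 6u = -5*sin(2*x).
Characteristic equation r² - 5r - 6 = 0 factors as (r - 6)(r + 1) = 0, so r = 6, -1.
Hence u_h = C1*exp(6*x) + C2*exp(-x).
Try u_p = A*cos(2*x) + B*sin(2*x). Substituting and equating the coefficients of cos(2x) and sin(2x) gives A = -1/4, B = 1/4, so u_p = -cos(2*x)/4 + sin(2*x)/4.
General solution: u = -cos(2*x)/4 + sin(2*x)/4 + C1*exp(6*x) + C2*exp(-x).
Apply the initial conditions: u(0) = -1/4 + C1 + C2 = 1 and u'(0) = 1/2 - C2 + 6*C1 = -5. Solving gives C1 = -17/28, C2 = 13/7.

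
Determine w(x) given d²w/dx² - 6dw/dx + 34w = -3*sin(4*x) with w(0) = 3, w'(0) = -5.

w = -3*sin(4*x)/50 - 2*cos(4*x)/25 - 14*exp(3*x)*sin(5*x)/5 + 77*cos(5*x)*exp(3*x)/25

Characteristic equation r² - 6r + 34 = 0 has discriminant (-6)² - 4·(34) = -100 < 0, so r = 3 ± 5i.
Hence w_h = C1*cos(5*x)*exp(3*x) + C2*exp(3*x)*sin(5*x).
Try w_p = A*cos(4*x) + B*sin(4*x). Substituting and equating the coefficients of cos(4x) and sin(4x) gives A = -2/25, B = -3/50, so w_p = -3*sin(4*x)/50 - 2*cos(4*x)/25.
General solution: w = -3*sin(4*x)/50 - 2*cos(4*x)/25 + C1*cos(5*x)*exp(3*x) + C2*exp(3*x)*sin(5*x).
Apply the initial conditions: w(0) = -2/25 + C1 = 3 and w'(0) = -6/25 + 3*C1 + 5*C2 = -5. Solving gives C1 = 77/25, C2 = -14/5.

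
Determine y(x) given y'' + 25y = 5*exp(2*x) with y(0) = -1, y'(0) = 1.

Characteristic equation r² + 25 = 0 has discriminant (0)² - 4·(25) = -100 < 0, so r = ± 5i.
Hence y_h = C1*cos(5*x) + C2*sin(5*x).
Try y_p = A*exp(2*x). Substituting into the equation and dividing by exp(2*x) gives A = 5/29, so y_p = 5*exp(2*x)/29.
General solution: y = 5*exp(2*x)/29 + C1*cos(5*x) + C2*sin(5*x).
Apply the initial conditions: y(0) = 5/29 + C1 = -1 and y'(0) = 10/29 + 5*C2 = 1. Solving gives C1 = -34/29, C2 = 19/145.

y = -34*cos(5*x)/29 + 5*exp(2*x)/29 + 19*sin(5*x)/145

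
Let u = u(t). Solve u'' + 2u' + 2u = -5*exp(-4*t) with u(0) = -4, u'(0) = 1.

u = -exp(-4*t)/2 - 9*exp(-t)*sin(t)/2 - 7*cos(t)*exp(-t)/2

Characteristic equation r² + 2r + 2 = 0 has discriminant (2)² - 4·(2) = -4 < 0, so r = -1 ± i.
Hence u_h = C1*cos(t)*exp(-t) + C2*exp(-t)*sin(t).
Try u_p = A*exp(-4*t). Substituting into the equation and dividing by exp(-4*t) gives A = -1/2, so u_p = -exp(-4*t)/2.
General solution: u = -exp(-4*t)/2 + C1*cos(t)*exp(-t) + C2*exp(-t)*sin(t).
Apply the initial conditions: u(0) = -1/2 + C1 = -4 and u'(0) = 2 + C2 - C1 = 1. Solving gives C1 = -7/2, C2 = -9/2.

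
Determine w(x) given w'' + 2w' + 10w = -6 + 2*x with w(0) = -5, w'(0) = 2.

w = -16/25 + x/5 - 109*cos(3*x)*exp(-x)/25 - 64*exp(-x)*sin(3*x)/75

Characteristic equation r² + 2r + 10 = 0 has discriminant (2)² - 4·(10) = -36 < 0, so r = -1 ± 3i.
Hence w_h = C1*cos(3*x)*exp(-x) + C2*exp(-x)*sin(3*x).
For the particular solution try w_p = A0 + A1*x. Substituting and matching coefficients of each power of x gives A0 = -16/25, A1 = 1/5, so w_p = -16/25 + x/5.
General solution: w = -16/25 + x/5 + C1*cos(3*x)*exp(-x) + C2*exp(-x)*sin(3*x).
Apply the initial conditions: w(0) = -16/25 + C1 = -5 and w'(0) = 1/5 - C1 + 3*C2 = 2. Solving gives C1 = -109/25, C2 = -64/75.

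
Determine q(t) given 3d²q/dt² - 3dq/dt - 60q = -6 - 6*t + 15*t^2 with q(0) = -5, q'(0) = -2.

Divide through by 3: q'' - q' - 20q = -2 - 2*t + 5*t^2.
Characteristic equation r² - r - 20 = 0 factors as (r - 5)(r + 4) = 0, so r = 5, -4.
Hence q_h = C1*exp(5*t) + C2*exp(-4*t).
For the particular solution try q_p = A0 + A1*t + A2*t^2. Substituting and matching coefficients of each power of t gives A0 = 11/160, A1 = 1/8, A2 = -1/4, so q_p = 11/160 - t^2/4 + t/8.
General solution: q = 11/160 - t^2/4 + t/8 + C1*exp(5*t) + C2*exp(-4*t).
Apply the initial conditions: q(0) = 11/160 + C1 + C2 = -5 and q'(0) = 1/8 - 4*C2 + 5*C1 = -2. Solving gives C1 = -112/45, C2 = -743/288.

q = 11/160 - 743*exp(-4*t)/288 - 112*exp(5*t)/45 - t**2/4 + t/8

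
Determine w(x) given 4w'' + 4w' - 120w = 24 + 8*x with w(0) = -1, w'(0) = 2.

w = -91/450 - 109*exp(-6*x)/198 - 68*exp(5*x)/275 - x/15

Divide through by 4: w'' + w' - 30w = 6 + 2*x.
Characteristic equation r² + r - 30 = 0 factors as (r + 6)(r - 5) = 0, so r = -6, 5.
Hence w_h = C1*exp(-6*x) + C2*exp(5*x).
For the particular solution try w_p = A0 + A1*x. Substituting and matching coefficients of each power of x gives A0 = -91/450, A1 = -1/15, so w_p = -91/450 - x/15.
General solution: w = -91/450 - x/15 + C1*exp(-6*x) + C2*exp(5*x).
Apply the initial conditions: w(0) = -91/450 + C1 + C2 = -1 and w'(0) = -1/15 - 6*C1 + 5*C2 = 2. Solving gives C1 = -109/198, C2 = -68/275.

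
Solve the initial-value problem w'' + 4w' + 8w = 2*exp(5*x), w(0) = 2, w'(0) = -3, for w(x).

w = 2*exp(5*x)/53 + 39*exp(-2*x)*sin(2*x)/106 + 104*cos(2*x)*exp(-2*x)/53

Characteristic equation r² + 4r + 8 = 0 has discriminant (4)² - 4·(8) = -16 < 0, so r = -2 ± 2i.
Hence w_h = C1*cos(2*x)*exp(-2*x) + C2*exp(-2*x)*sin(2*x).
Try w_p = A*exp(5*x). Substituting into the equation and dividing by exp(5*x) gives A = 2/53, so w_p = 2*exp(5*x)/53.
General solution: w = 2*exp(5*x)/53 + C1*cos(2*x)*exp(-2*x) + C2*exp(-2*x)*sin(2*x).
Apply the initial conditions: w(0) = 2/53 + C1 = 2 and w'(0) = 10/53 - 2*C1 + 2*C2 = -3. Solving gives C1 = 104/53, C2 = 39/106.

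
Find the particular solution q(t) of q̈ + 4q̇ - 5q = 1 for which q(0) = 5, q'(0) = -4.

Characteristic equation r² + 4r - 5 = 0 factors as (r - 1)(r + 5) = 0, so r = 1, -5.
Hence q_h = C1*exp(t) + C2*exp(-5*t).
For the particular solution try q_p = A0. Substituting and matching coefficients of each power of t gives A0 = -1/5, so q_p = -1/5.
General solution: q = -1/5 + C1*exp(t) + C2*exp(-5*t).
Apply the initial conditions: q(0) = -1/5 + C1 + C2 = 5 and q'(0) = C1 - 5*C2 = -4. Solving gives C1 = 11/3, C2 = 23/15.

q = -1/5 + 11*exp(t)/3 + 23*exp(-5*t)/15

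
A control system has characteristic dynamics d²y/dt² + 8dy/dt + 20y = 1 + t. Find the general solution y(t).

Characteristic equation r² + 8r + 20 = 0 has discriminant (8)² - 4·(20) = -16 < 0, so r = -4 ± 2i.
Hence y_h = C1*cos(2*t)*exp(-4*t) + C2*exp(-4*t)*sin(2*t).
For the particular solution try y_p = A0 + A1*t. Substituting and matching coefficients of each power of t gives A0 = 3/100, A1 = 1/20, so y_p = 3/100 + t/20.

y = 3/100 + t/20 + C1*cos(2*t)*exp(-4*t) + C2*exp(-4*t)*sin(2*t)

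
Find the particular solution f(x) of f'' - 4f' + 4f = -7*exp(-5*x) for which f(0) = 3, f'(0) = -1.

Characteristic equation r² - 4r + 4 = 0 has discriminant (-4)² - 4·(4) = 0, so r = 2 is a repeated root.
Hence f_h = (C1 + C2*x)*exp(2*x).
Try f_p = A*exp(-5*x). Substituting into the equation and dividing by exp(-5*x) gives A = -1/7, so f_p = -exp(-5*x)/7.
General solution: f = -exp(-5*x)/7 + C1*exp(2*x) + C2*x*exp(2*x).
Apply the initial conditions: f(0) = -1/7 + C1 = 3 and f'(0) = 5/7 + C2 + 2*C1 = -1. Solving gives C1 = 22/7, C2 = -8.

f = -exp(-5*x)/7 + 22*exp(2*x)/7 - 8*x*exp(2*x)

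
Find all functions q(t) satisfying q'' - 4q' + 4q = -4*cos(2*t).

q = sin(2*t)/2 + C1*exp(2*t) + C2*t*exp(2*t)

Characteristic equation r² - 4r + 4 = 0 has discriminant (-4)² - 4·(4) = 0, so r = 2 is a repeated root.
Hence q_h = (C1 + C2*t)*exp(2*t).
Try q_p = A*cos(2*t) + B*sin(2*t). Substituting and equating the coefficients of cos(2t) and sin(2t) gives A = 0, B = 1/2, so q_p = sin(2*t)/2.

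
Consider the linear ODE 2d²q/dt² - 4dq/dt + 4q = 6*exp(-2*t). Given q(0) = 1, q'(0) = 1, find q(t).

Divide through by 2: q'' - 2q' + 2q = 3*exp(-2*t).
Characteristic equation r² - 2r + 2 = 0 has discriminant (-2)² - 4·(2) = -4 < 0, so r = 1 ± i.
Hence q_h = C1*cos(t)*exp(t) + C2*exp(t)*sin(t).
Try q_p = A*exp(-2*t). Substituting into the equation and dividing by exp(-2*t) gives A = 3/10, so q_p = 3*exp(-2*t)/10.
General solution: q = 3*exp(-2*t)/10 + C1*cos(t)*exp(t) + C2*exp(t)*sin(t).
Apply the initial conditions: q(0) = 3/10 + C1 = 1 and q'(0) = -3/5 + C1 + C2 = 1. Solving gives C1 = 7/10, C2 = 9/10.

q = 3*exp(-2*t)/10 + 7*cos(t)*exp(t)/10 + 9*exp(t)*sin(t)/10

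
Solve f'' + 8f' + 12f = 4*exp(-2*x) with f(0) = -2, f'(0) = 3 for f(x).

f = exp(-6*x)/2 - 5*exp(-2*x)/2 + x*exp(-2*x)

Characteristic equation r² + 8r + 12 = 0 factors as (r + 2)(r + 6) = 0, so r = -2, -6.
Hence f_h = C1*exp(-2*x) + C2*exp(-6*x).
Since exp(-2*x) solves the homogeneous equation (r = -2 is a root of multiplicity 1), multiply the trial by x. Try f_p = A*x*exp(-2*x). Substituting into the equation and dividing by exp(-2*x) gives A = 1, so f_p = x*exp(-2*x).
General solution: f = C1*exp(-2*x) + C2*exp(-6*x) + x*exp(-2*x).
Apply the initial conditions: f(0) = C1 + C2 = -2 and f'(0) = 1 - 6*C2 - 2*C1 = 3. Solving gives C1 = -5/2, C2 = 1/2.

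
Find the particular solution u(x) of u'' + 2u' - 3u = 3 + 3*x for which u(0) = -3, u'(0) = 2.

u = -5/3 - x - 13*exp(-3*x)/12 - exp(x)/4

Characteristic equation r² + 2r - 3 = 0 factors as (r + 3)(r - 1) = 0, so r = -3, 1.
Hence u_h = C1*exp(-3*x) + C2*exp(x).
For the particular solution try u_p = A0 + A1*x. Substituting and matching coefficients of each power of x gives A0 = -5/3, A1 = -1, so u_p = -5/3 - x.
General solution: u = -5/3 - x + C1*exp(-3*x) + C2*exp(x).
Apply the initial conditions: u(0) = -5/3 + C1 + C2 = -3 and u'(0) = -1 + C2 - 3*C1 = 2. Solving gives C1 = -13/12, C2 = -1/4.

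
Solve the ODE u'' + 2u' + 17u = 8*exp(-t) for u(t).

Characteristic equation r² + 2r + 17 = 0 has discriminant (2)² - 4·(17) = -64 < 0, so r = -1 ± 4i.
Hence u_h = C1*cos(4*t)*exp(-t) + C2*exp(-t)*sin(4*t).
Try u_p = A*exp(-t). Substituting into the equation and dividing by exp(-t) gives A = 1/2, so u_p = exp(-t)/2.

u = exp(-t)/2 + C1*cos(4*t)*exp(-t) + C2*exp(-t)*sin(4*t)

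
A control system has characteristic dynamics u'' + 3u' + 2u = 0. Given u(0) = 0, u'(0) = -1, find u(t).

u = -exp(-t) + exp(-2*t)

Characteristic equation r² + 3r + 2 = 0 factors as (r + 1)(r + 2) = 0, so r = -1, -2.
Hence u_h = C1*exp(-t) + C2*exp(-2*t).
Apply the initial conditions: u(0) = C1 + C2 = 0 and u'(0) = -C1 - 2*C2 = -1. Solving gives C1 = -1, C2 = 1.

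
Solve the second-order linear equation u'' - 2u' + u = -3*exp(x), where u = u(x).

Characteristic equation r² - 2r + 1 = 0 has discriminant (-2)² - 4·(1) = 0, so r = 1 is a repeated root.
Hence u_h = (C1 + C2*x)*exp(x).
Since exp(x) solves the homogeneous equation (r = 1 is a root of multiplicity 2), multiply the trial by x^2. Try u_p = A*x^2*exp(x). Substituting into the equation and dividing by exp(x) gives A = -3/2, so u_p = -3*x^2*exp(x)/2.

u = C1*exp(x) - 3*x**2*exp(x)/2 + C2*x*exp(x)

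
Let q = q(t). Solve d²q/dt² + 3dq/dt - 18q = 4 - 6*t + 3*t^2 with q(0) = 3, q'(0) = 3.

Characteristic equation r² + 3r - 18 = 0 factors as (r - 3)(r + 6) = 0, so r = 3, -6.
Hence q_h = C1*exp(3*t) + C2*exp(-6*t).
For the particular solution try q_p = A0 + A1*t + A2*t^2. Substituting and matching coefficients of each power of t gives A0 = -7/36, A1 = 5/18, A2 = -1/6, so q_p = -7/36 - t^2/6 + 5*t/18.
General solution: q = -7/36 - t^2/6 + 5*t/18 + C1*exp(3*t) + C2*exp(-6*t).
Apply the initial conditions: q(0) = -7/36 + C1 + C2 = 3 and q'(0) = 5/18 - 6*C2 + 3*C1 = 3. Solving gives C1 = 197/81, C2 = 247/324.

q = -7/36 - t**2/6 + 5*t/18 + 197*exp(3*t)/81 + 247*exp(-6*t)/324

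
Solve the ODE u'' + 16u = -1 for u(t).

Characteristic equation r² + 16 = 0 has discriminant (0)² - 4·(16) = -64 < 0, so r = ± 4i.
Hence u_h = C1*cos(4*t) + C2*sin(4*t).
For the particular solution try u_p = A0. Substituting and matching coefficients of each power of t gives A0 = -1/16, so u_p = -1/16.

u = -1/16 + C1*cos(4*t) + C2*sin(4*t)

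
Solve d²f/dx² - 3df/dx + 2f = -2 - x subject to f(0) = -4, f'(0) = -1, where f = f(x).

Characteristic equation r² - 3r + 2 = 0 factors as (r - 1)(r - 2) = 0, so r = 1, 2.
Hence f_h = C1*exp(x) + C2*exp(2*x).
For the particular solution try f_p = A0 + A1*x. Substituting and matching coefficients of each power of x gives A0 = -7/4, A1 = -1/2, so f_p = -7/4 - x/2.
General solution: f = -7/4 - x/2 + C1*exp(x) + C2*exp(2*x).
Apply the initial conditions: f(0) = -7/4 + C1 + C2 = -4 and f'(0) = -1/2 + C1 + 2*C2 = -1. Solving gives C1 = -4, C2 = 7/4.

f = -7/4 - 4*exp(x) - x/2 + 7*exp(2*x)/4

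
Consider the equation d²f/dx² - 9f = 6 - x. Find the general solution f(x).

f = -2/3 + x/9 + C1*exp(-3*x) + C2*exp(3*x)

Characteristic equation r² - 9 = 0 factors as (r + 3)(r - 3) = 0, so r = -3, 3.
Hence f_h = C1*exp(-3*x) + C2*exp(3*x).
For the particular solution try f_p = A0 + A1*x. Substituting and matching coefficients of each power of x gives A0 = -2/3, A1 = 1/9, so f_p = -2/3 + x/9.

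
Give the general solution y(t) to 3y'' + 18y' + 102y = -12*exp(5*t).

y = -4*exp(5*t)/89 + C1*cos(5*t)*exp(-3*t) + C2*exp(-3*t)*sin(5*t)

Divide through by 3: y'' + 6y' + 34y = -4*exp(5*t).
Characteristic equation r² + 6r + 34 = 0 has discriminant (6)² - 4·(34) = -100 < 0, so r = -3 ± 5i.
Hence y_h = C1*cos(5*t)*exp(-3*t) + C2*exp(-3*t)*sin(5*t).
Try y_p = A*exp(5*t). Substituting into the equation and dividing by exp(5*t) gives A = -4/89, so y_p = -4*exp(5*t)/89.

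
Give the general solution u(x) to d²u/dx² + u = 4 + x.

u = 4 + x + C1*cos(x) + C2*sin(x)

Characteristic equation r² + 1 = 0 has discriminant (0)² - 4·(1) = -4 < 0, so r = ± i.
Hence u_h = C1*cos(x) + C2*sin(x).
For the particular solution try u_p = A0 + A1*x. Substituting and matching coefficients of each power of x gives A0 = 4, A1 = 1, so u_p = 4 + x.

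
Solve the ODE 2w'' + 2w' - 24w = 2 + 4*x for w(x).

Divide through by 2: w'' + w' - 12w = 1 + 2*x.
Characteristic equation r² + r - 12 = 0 factors as (r + 4)(r - 3) = 0, so r = -4, 3.
Hence w_h = C1*exp(-4*x) + C2*exp(3*x).
For the particular solution try w_p = A0 + A1*x. Substituting and matching coefficients of each power of x gives A0 = -7/72, A1 = -1/6, so w_p = -7/72 - x/6.

w = -7/72 - x/6 + C1*exp(-4*x) + C2*exp(3*x)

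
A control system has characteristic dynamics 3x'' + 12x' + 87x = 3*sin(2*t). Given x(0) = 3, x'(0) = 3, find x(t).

x = -8*cos(2*t)/689 + 25*sin(2*t)/689 + 2075*cos(5*t)*exp(-2*t)/689 + 6167*exp(-2*t)*sin(5*t)/3445

Divide through by 3: x'' + 4x' + 29x = sin(2*t).
Characteristic equation r² + 4r + 29 = 0 has discriminant (4)² - 4·(29) = -100 < 0, so r = -2 ± 5i.
Hence x_h = C1*cos(5*t)*exp(-2*t) + C2*exp(-2*t)*sin(5*t).
Try x_p = A*cos(2*t) + B*sin(2*t). Substituting and equating the coefficients of cos(2t) and sin(2t) gives A = -8/689, B = 25/689, so x_p = -8*cos(2*t)/689 + 25*sin(2*t)/689.
General solution: x = -8*cos(2*t)/689 + 25*sin(2*t)/689 + C1*cos(5*t)*exp(-2*t) + C2*exp(-2*t)*sin(5*t).
Apply the initial conditions: x(0) = -8/689 + C1 = 3 and x'(0) = 50/689 - 2*C1 + 5*C2 = 3. Solving gives C1 = 2075/689, C2 = 6167/3445.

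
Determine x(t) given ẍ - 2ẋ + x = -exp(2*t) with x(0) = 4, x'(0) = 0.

Characteristic equation r² - 2r + 1 = 0 has discriminant (-2)² - 4·(1) = 0, so r = 1 is a repeated root.
Hence x_h = (C1 + C2*t)*exp(t).
Try x_p = A*exp(2*t). Substituting into the equation and dividing by exp(2*t) gives A = -1, so x_p = -exp(2*t).
General solution: x = -exp(2*t) + C1*exp(t) + C2*t*exp(t).
Apply the initial conditions: x(0) = -1 + C1 = 4 and x'(0) = -2 + C1 + C2 = 0. Solving gives C1 = 5, C2 = -3.

x = -exp(2*t) + 5*exp(t) - 3*t*exp(t)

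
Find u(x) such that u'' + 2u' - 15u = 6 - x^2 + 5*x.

Characteristic equation r² + 2r - 15 = 0 factors as (r + 5)(r - 3) = 0, so r = -5, 3.
Hence u_h = C1*exp(-5*x) + C2*exp(3*x).
For the particular solution try u_p = A0 + A1*x + A2*x^2. Substituting and matching coefficients of each power of x gives A0 = -1462/3375, A1 = -71/225, A2 = 1/15, so u_p = -1462/3375 - 71*x/225 + x^2/15.

u = -1462/3375 - 71*x/225 + x**2/15 + C1*exp(-5*x) + C2*exp(3*x)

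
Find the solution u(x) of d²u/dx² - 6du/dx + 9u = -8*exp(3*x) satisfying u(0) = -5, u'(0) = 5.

u = -5*exp(3*x) - 4*x**2*exp(3*x) + 20*x*exp(3*x)

Characteristic equation r² - 6r + 9 = 0 has discriminant (-6)² - 4·(9) = 0, so r = 3 is a repeated root.
Hence u_h = (C1 + C2*x)*exp(3*x).
Since exp(3*x) solves the homogeneous equation (r = 3 is a root of multiplicity 2), multiply the trial by x^2. Try u_p = A*x^2*exp(3*x). Substituting into the equation and dividing by exp(3*x) gives A = -4, so u_p = -4*x^2*exp(3*x).
General solution: u = C1*exp(3*x) - 4*x^2*exp(3*x) + C2*x*exp(3*x).
Apply the initial conditions: u(0) = C1 = -5 and u'(0) = C2 + 3*C1 = 5. Solving gives C1 = -5, C2 = 20.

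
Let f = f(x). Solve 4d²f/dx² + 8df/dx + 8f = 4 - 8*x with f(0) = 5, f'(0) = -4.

f = 3/2 - x + exp(-x)*sin(x)/2 + 7*cos(x)*exp(-x)/2

Divide through by 4: f'' + 2f' + 2f = 1 - 2*x.
Characteristic equation r² + 2r + 2 = 0 has discriminant (2)² - 4·(2) = -4 < 0, so r = -1 ± i.
Hence f_h = C1*cos(x)*exp(-x) + C2*exp(-x)*sin(x).
For the particular solution try f_p = A0 + A1*x. Substituting and matching coefficients of each power of x gives A0 = 3/2, A1 = -1, so f_p = 3/2 - x.
General solution: f = 3/2 - x + C1*cos(x)*exp(-x) + C2*exp(-x)*sin(x).
Apply the initial conditions: f(0) = 3/2 + C1 = 5 and f'(0) = -1 + C2 - C1 = -4. Solving gives C1 = 7/2, C2 = 1/2.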